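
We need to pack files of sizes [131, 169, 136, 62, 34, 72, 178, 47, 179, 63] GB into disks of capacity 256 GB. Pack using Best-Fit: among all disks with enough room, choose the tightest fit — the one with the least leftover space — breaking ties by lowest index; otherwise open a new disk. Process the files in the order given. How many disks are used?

5 disks

Put 131 GB in disk 1; 125 GB remain.
Put 169 GB in disk 2; 87 GB remain.
Put 136 GB in disk 3; 120 GB remain.
Put 62 GB in disk 2; 25 GB remain.
Put 34 GB in disk 3; 86 GB remain.
Put 72 GB in disk 3; 14 GB remain.
Put 178 GB in disk 4; 78 GB remain.
Put 47 GB in disk 4; 31 GB remain.
Put 179 GB in disk 5; 77 GB remain.
Put 63 GB in disk 5; 14 GB remain.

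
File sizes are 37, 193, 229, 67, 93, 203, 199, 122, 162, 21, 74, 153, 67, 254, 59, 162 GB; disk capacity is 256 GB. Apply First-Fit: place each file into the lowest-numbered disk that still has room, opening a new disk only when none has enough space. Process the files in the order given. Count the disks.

10 disks

disk 1: place 37 GB, 219 GB left
disk 1: place 193 GB, 26 GB left
disk 2: place 229 GB, 27 GB left
disk 3: place 67 GB, 189 GB left
disk 3: place 93 GB, 96 GB left
disk 4: place 203 GB, 53 GB left
disk 5: place 199 GB, 57 GB left
disk 6: place 122 GB, 134 GB left
disk 7: place 162 GB, 94 GB left
disk 1: place 21 GB, 5 GB left
disk 3: place 74 GB, 22 GB left
disk 8: place 153 GB, 103 GB left
disk 6: place 67 GB, 67 GB left
disk 9: place 254 GB, 2 GB left
disk 6: place 59 GB, 8 GB left
disk 10: place 162 GB, 94 GB left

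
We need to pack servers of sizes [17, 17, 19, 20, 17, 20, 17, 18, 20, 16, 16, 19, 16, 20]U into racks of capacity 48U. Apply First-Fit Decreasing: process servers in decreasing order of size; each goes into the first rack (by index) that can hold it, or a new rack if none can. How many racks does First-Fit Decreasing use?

Sorted descending: 20, 20, 20, 20, 19, 19, 18, 17, 17, 17, 17, 16, 16, 16.
Put 20U in rack 1; 28U remain.
Put 20U in rack 1; 8U remain.
Put 20U in rack 2; 28U remain.
Put 20U in rack 2; 8U remain.
Put 19U in rack 3; 29U remain.
Put 19U in rack 3; 10U remain.
Put 18U in rack 4; 30U remain.
Put 17U in rack 4; 13U remain.
Put 17U in rack 5; 31U remain.
Put 17U in rack 5; 14U remain.
Put 17U in rack 6; 31U remain.
Put 16U in rack 6; 15U remain.
Put 16U in rack 7; 32U remain.
Put 16U in rack 7; 16U remain.
Final racks: [20,20] [20,20] [19,19] [18,17] [17,17] [17,16] [16,16].

7 racks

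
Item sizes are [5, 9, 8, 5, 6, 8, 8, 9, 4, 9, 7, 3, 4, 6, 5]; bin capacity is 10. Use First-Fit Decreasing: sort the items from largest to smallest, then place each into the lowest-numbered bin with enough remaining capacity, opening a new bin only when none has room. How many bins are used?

11 bins

Sorted descending: 9, 9, 9, 8, 8, 8, 7, 6, 6, 5, 5, 5, 4, 4, 3.
bin 1: place 9, 1 left
bin 2: place 9, 1 left
bin 3: place 9, 1 left
bin 4: place 8, 2 left
bin 5: place 8, 2 left
bin 6: place 8, 2 left
bin 7: place 7, 3 left
bin 8: place 6, 4 left
bin 9: place 6, 4 left
bin 10: place 5, 5 left
bin 10: place 5, 0 left
bin 11: place 5, 5 left
bin 8: place 4, 0 left
bin 9: place 4, 0 left
bin 7: place 3, 0 left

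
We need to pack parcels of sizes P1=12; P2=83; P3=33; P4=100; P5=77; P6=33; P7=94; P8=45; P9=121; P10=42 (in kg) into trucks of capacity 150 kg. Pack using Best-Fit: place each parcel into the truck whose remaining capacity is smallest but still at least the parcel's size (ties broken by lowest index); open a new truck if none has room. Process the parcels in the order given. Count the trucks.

5

truck 1: place P1 (12 kg), 138 kg left
truck 1: place P2 (83 kg), 55 kg left
truck 1: place P3 (33 kg), 22 kg left
truck 2: place P4 (100 kg), 50 kg left
truck 3: place P5 (77 kg), 73 kg left
truck 2: place P6 (33 kg), 17 kg left
truck 4: place P7 (94 kg), 56 kg left
truck 4: place P8 (45 kg), 11 kg left
truck 5: place P9 (121 kg), 29 kg left
truck 3: place P10 (42 kg), 31 kg left
Final trucks: [12,83,33] [100,33] [77,42] [94,45] [121].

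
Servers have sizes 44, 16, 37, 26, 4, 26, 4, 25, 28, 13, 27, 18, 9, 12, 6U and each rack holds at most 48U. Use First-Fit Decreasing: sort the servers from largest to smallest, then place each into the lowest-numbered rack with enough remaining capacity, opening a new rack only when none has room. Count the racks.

Sorted descending: 44, 37, 28, 27, 26, 26, 25, 18, 16, 13, 12, 9, 6, 4, 4.
rack 1: place 44U, 4U left
rack 2: place 37U, 11U left
rack 3: place 28U, 20U left
rack 4: place 27U, 21U left
rack 5: place 26U, 22U left
rack 6: place 26U, 22U left
rack 7: place 25U, 23U left
rack 3: place 18U, 2U left
rack 4: place 16U, 5U left
rack 5: place 13U, 9U left
rack 6: place 12U, 10U left
rack 2: place 9U, 2U left
rack 5: place 6U, 3U left
rack 1: place 4U, 0U left
rack 4: place 4U, 1U left

7 racks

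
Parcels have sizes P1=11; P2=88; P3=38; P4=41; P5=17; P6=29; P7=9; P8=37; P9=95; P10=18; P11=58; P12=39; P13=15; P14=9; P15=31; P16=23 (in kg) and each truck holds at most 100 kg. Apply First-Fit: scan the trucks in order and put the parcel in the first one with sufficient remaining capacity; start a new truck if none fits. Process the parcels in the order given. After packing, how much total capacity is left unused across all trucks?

truck 1: place P1 (11 kg), 89 kg left
truck 1: place P2 (88 kg), 1 kg left
truck 2: place P3 (38 kg), 62 kg left
truck 2: place P4 (41 kg), 21 kg left
truck 2: place P5 (17 kg), 4 kg left
truck 3: place P6 (29 kg), 71 kg left
truck 3: place P7 (9 kg), 62 kg left
truck 3: place P8 (37 kg), 25 kg left
truck 4: place P9 (95 kg), 5 kg left
truck 3: place P10 (18 kg), 7 kg left
truck 5: place P11 (58 kg), 42 kg left
truck 5: place P12 (39 kg), 3 kg left
truck 6: place P13 (15 kg), 85 kg left
truck 6: place P14 (9 kg), 76 kg left
truck 6: place P15 (31 kg), 45 kg left
truck 6: place P16 (23 kg), 22 kg left
6 trucks × 100 kg = 600 kg; used 558 kg; unused 42 kg.

42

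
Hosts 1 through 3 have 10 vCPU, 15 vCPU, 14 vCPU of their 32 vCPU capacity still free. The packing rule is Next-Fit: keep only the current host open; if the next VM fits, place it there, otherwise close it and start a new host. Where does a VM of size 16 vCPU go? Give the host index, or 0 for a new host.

Next-Fit only looks at host 3, which has 14 vCPU free.
16 vCPU does not fit, so a new host is opened.

0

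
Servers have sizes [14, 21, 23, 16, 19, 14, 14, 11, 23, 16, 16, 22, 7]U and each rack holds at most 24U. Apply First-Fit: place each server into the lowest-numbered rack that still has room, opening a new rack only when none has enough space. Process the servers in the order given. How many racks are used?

Put 14U in rack 1; 10U remain.
Put 21U in rack 2; 3U remain.
Put 23U in rack 3; 1U remain.
Put 16U in rack 4; 8U remain.
Put 19U in rack 5; 5U remain.
Put 14U in rack 6; 10U remain.
Put 14U in rack 7; 10U remain.
Put 11U in rack 8; 13U remain.
Put 23U in rack 9; 1U remain.
Put 16U in rack 10; 8U remain.
Put 16U in rack 11; 8U remain.
Put 22U in rack 12; 2U remain.
Put 7U in rack 1; 3U remain.
Final racks: [14,7] [21] [23] [16] [19] [14] [14] [11] [23] [16] [16] [22].

12 racks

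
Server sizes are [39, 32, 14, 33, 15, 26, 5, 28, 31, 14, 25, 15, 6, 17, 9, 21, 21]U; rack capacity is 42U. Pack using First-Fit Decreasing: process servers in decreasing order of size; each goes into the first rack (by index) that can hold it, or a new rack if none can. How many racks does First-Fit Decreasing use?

9

Sorted descending: 39, 33, 32, 31, 28, 26, 25, 21, 21, 17, 15, 15, 14, 14, 9, 6, 5.
39U → rack 1 (remaining 3U)
33U → rack 2 (remaining 9U)
32U → rack 3 (remaining 10U)
31U → rack 4 (remaining 11U)
28U → rack 5 (remaining 14U)
26U → rack 6 (remaining 16U)
25U → rack 7 (remaining 17U)
21U → rack 8 (remaining 21U)
21U → rack 8 (remaining 0U)
17U → rack 7 (remaining 0U)
15U → rack 6 (remaining 1U)
15U → rack 9 (remaining 27U)
14U → rack 5 (remaining 0U)
14U → rack 9 (remaining 13U)
9U → rack 2 (remaining 0U)
6U → rack 3 (remaining 4U)
5U → rack 4 (remaining 6U)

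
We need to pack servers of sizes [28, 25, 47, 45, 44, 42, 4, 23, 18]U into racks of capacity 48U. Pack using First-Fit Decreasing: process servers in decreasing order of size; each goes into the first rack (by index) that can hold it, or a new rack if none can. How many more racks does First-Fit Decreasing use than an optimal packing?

First-Fit Decreasing: [47] [45] [44,4] [42] [28,18] [25,23] → 6 racks.
Total size 276U; any packing needs at least ⌈276/48⌉ = 6 racks.
So 6 is already optimal.

0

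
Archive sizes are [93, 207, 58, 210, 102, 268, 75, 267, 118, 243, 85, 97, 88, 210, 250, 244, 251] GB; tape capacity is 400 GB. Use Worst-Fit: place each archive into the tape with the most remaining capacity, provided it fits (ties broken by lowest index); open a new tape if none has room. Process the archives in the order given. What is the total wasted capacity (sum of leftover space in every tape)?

734

Put 93 GB in tape 1; 307 GB remain.
Put 207 GB in tape 1; 100 GB remain.
Put 58 GB in tape 1; 42 GB remain.
Put 210 GB in tape 2; 190 GB remain.
Put 102 GB in tape 2; 88 GB remain.
Put 268 GB in tape 3; 132 GB remain.
Put 75 GB in tape 3; 57 GB remain.
Put 267 GB in tape 4; 133 GB remain.
Put 118 GB in tape 4; 15 GB remain.
Put 243 GB in tape 5; 157 GB remain.
Put 85 GB in tape 5; 72 GB remain.
Put 97 GB in tape 6; 303 GB remain.
Put 88 GB in tape 6; 215 GB remain.
Put 210 GB in tape 6; 5 GB remain.
Put 250 GB in tape 7; 150 GB remain.
Put 244 GB in tape 8; 156 GB remain.
Put 251 GB in tape 9; 149 GB remain.
9 tapes × 400 GB = 3600 GB; used 2866 GB; unused 734 GB.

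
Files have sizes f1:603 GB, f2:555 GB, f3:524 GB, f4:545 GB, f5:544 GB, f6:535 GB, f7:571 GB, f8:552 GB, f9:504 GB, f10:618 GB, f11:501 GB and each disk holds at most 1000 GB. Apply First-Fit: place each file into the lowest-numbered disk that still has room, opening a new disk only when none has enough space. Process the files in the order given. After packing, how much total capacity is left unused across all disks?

4948

Put f1 (603 GB) in disk 1; 397 GB remain.
Put f2 (555 GB) in disk 2; 445 GB remain.
Put f3 (524 GB) in disk 3; 476 GB remain.
Put f4 (545 GB) in disk 4; 455 GB remain.
Put f5 (544 GB) in disk 5; 456 GB remain.
Put f6 (535 GB) in disk 6; 465 GB remain.
Put f7 (571 GB) in disk 7; 429 GB remain.
Put f8 (552 GB) in disk 8; 448 GB remain.
Put f9 (504 GB) in disk 9; 496 GB remain.
Put f10 (618 GB) in disk 10; 382 GB remain.
Put f11 (501 GB) in disk 11; 499 GB remain.
11 disks × 1000 GB = 11000 GB; used 6052 GB; unused 4948 GB.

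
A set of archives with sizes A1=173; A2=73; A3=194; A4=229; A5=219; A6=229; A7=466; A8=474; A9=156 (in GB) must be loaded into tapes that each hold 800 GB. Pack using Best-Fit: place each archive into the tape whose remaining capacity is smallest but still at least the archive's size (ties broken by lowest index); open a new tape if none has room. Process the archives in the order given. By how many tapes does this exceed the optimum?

1

Best-Fit: [173,73,194,229] [219,229] [466] [474,156] → 4 tapes.
Total size 2213 GB; any packing needs at least ⌈2213/800⌉ = 3 tapes.
An optimal packing achieves that bound: [474,229,73] [466,229] [219,194,173,156] → 3 tapes.
Excess: 4 − 3 = 1.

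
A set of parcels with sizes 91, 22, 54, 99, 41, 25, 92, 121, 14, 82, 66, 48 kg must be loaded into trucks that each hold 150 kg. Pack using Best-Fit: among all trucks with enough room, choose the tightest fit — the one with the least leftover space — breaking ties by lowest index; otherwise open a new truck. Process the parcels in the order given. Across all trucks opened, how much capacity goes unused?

91 kg → truck 1 (remaining 59 kg)
22 kg → truck 1 (remaining 37 kg)
54 kg → truck 2 (remaining 96 kg)
99 kg → truck 3 (remaining 51 kg)
41 kg → truck 3 (remaining 10 kg)
25 kg → truck 1 (remaining 12 kg)
92 kg → truck 2 (remaining 4 kg)
121 kg → truck 4 (remaining 29 kg)
14 kg → truck 4 (remaining 15 kg)
82 kg → truck 5 (remaining 68 kg)
66 kg → truck 5 (remaining 2 kg)
48 kg → truck 6 (remaining 102 kg)
6 trucks × 150 kg = 900 kg; used 755 kg; unused 145 kg.

145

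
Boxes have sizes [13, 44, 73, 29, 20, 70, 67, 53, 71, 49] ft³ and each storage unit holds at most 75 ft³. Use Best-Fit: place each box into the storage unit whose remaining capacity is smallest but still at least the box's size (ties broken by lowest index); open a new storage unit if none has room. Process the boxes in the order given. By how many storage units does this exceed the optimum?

Best-Fit: [13,44] [73] [29,20] [70] [67] [53] [71] [49] → 8 storage units.
Total size 489 ft³; any packing needs at least ⌈489/75⌉ = 7 storage units.
An optimal packing achieves that bound: [73] [71] [70] [67] [53,20] [49,13] [44,29] → 7 storage units.
Excess: 8 − 7 = 1.

1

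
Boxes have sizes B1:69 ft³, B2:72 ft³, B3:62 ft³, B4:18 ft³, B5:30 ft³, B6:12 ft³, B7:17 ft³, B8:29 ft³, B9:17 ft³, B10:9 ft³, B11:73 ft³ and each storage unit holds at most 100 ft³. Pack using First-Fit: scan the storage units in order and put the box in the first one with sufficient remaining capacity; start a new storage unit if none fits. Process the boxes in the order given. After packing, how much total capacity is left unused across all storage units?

B1 (69 ft³) → storage unit 1 (remaining 31 ft³)
B2 (72 ft³) → storage unit 2 (remaining 28 ft³)
B3 (62 ft³) → storage unit 3 (remaining 38 ft³)
B4 (18 ft³) → storage unit 1 (remaining 13 ft³)
B5 (30 ft³) → storage unit 3 (remaining 8 ft³)
B6 (12 ft³) → storage unit 1 (remaining 1 ft³)
B7 (17 ft³) → storage unit 2 (remaining 11 ft³)
B8 (29 ft³) → storage unit 4 (remaining 71 ft³)
B9 (17 ft³) → storage unit 4 (remaining 54 ft³)
B10 (9 ft³) → storage unit 2 (remaining 2 ft³)
B11 (73 ft³) → storage unit 5 (remaining 27 ft³)
5 storage units × 100 ft³ = 500 ft³; used 408 ft³; unused 92 ft³.

92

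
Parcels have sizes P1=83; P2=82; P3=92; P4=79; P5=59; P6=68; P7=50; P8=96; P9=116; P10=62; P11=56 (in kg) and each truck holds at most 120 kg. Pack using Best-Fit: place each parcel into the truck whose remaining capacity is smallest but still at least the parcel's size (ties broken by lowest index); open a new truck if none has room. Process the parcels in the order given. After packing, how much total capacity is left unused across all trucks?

237

Put P1 (83 kg) in truck 1; 37 kg remain.
Put P2 (82 kg) in truck 2; 38 kg remain.
Put P3 (92 kg) in truck 3; 28 kg remain.
Put P4 (79 kg) in truck 4; 41 kg remain.
Put P5 (59 kg) in truck 5; 61 kg remain.
Put P6 (68 kg) in truck 6; 52 kg remain.
Put P7 (50 kg) in truck 6; 2 kg remain.
Put P8 (96 kg) in truck 7; 24 kg remain.
Put P9 (116 kg) in truck 8; 4 kg remain.
Put P10 (62 kg) in truck 9; 58 kg remain.
Put P11 (56 kg) in truck 9; 2 kg remain.
9 trucks × 120 kg = 1080 kg; used 843 kg; unused 237 kg.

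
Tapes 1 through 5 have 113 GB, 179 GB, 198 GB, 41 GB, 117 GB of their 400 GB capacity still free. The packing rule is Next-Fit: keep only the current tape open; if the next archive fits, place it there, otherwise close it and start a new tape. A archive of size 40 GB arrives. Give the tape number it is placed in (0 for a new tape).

Next-Fit only looks at tape 5, which has 117 GB free.
40 GB fits there.

5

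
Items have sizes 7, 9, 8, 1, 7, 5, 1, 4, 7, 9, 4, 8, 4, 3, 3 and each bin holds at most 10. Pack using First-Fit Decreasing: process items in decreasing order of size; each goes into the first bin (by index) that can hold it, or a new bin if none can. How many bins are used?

Sorted descending: 9, 9, 8, 8, 7, 7, 7, 5, 4, 4, 4, 3, 3, 1, 1.
bin 1: place 9, 1 left
bin 2: place 9, 1 left
bin 3: place 8, 2 left
bin 4: place 8, 2 left
bin 5: place 7, 3 left
bin 6: place 7, 3 left
bin 7: place 7, 3 left
bin 8: place 5, 5 left
bin 8: place 4, 1 left
bin 9: place 4, 6 left
bin 9: place 4, 2 left
bin 5: place 3, 0 left
bin 6: place 3, 0 left
bin 1: place 1, 0 left
bin 2: place 1, 0 left
Final bins: [9,1] [9,1] [8] [8] [7,3] [7,3] [7] [5,4] [4,4].

9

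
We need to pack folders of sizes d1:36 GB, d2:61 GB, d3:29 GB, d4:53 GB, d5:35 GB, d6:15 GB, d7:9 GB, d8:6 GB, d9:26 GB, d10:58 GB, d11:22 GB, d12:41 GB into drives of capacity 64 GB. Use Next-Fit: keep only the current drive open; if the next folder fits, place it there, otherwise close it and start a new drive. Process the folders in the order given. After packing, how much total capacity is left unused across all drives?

d1 (36 GB) → drive 1 (remaining 28 GB)
d2 (61 GB) → drive 2 (remaining 3 GB)
d3 (29 GB) → drive 3 (remaining 35 GB)
d4 (53 GB) → drive 4 (remaining 11 GB)
d5 (35 GB) → drive 5 (remaining 29 GB)
d6 (15 GB) → drive 5 (remaining 14 GB)
d7 (9 GB) → drive 5 (remaining 5 GB)
d8 (6 GB) → drive 6 (remaining 58 GB)
d9 (26 GB) → drive 6 (remaining 32 GB)
d10 (58 GB) → drive 7 (remaining 6 GB)
d11 (22 GB) → drive 8 (remaining 42 GB)
d12 (41 GB) → drive 8 (remaining 1 GB)
8 drives × 64 GB = 512 GB; used 391 GB; unused 121 GB.

121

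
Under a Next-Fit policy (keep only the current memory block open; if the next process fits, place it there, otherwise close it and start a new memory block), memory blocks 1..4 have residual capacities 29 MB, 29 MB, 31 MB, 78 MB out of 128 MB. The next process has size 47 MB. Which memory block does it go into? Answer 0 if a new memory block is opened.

4

Next-Fit only looks at memory block 4, which has 78 MB free.
47 MB fits there.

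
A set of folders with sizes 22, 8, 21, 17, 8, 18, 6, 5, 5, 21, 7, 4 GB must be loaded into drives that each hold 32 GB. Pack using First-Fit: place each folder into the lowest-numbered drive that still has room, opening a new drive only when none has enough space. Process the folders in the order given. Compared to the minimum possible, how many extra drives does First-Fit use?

First-Fit: [22,8] [21,8] [17,6,5,4] [18,5,7] [21] → 5 drives.
Total size 142 GB; any packing needs at least ⌈142/32⌉ = 5 drives.
So 5 is already optimal.

0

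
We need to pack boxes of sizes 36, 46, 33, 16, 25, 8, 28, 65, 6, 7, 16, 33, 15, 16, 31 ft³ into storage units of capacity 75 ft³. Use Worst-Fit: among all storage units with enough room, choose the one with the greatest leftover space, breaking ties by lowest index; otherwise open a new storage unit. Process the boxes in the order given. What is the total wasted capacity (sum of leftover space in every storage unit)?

storage unit 1: place 36 ft³, 39 ft³ left
storage unit 2: place 46 ft³, 29 ft³ left
storage unit 1: place 33 ft³, 6 ft³ left
storage unit 2: place 16 ft³, 13 ft³ left
storage unit 3: place 25 ft³, 50 ft³ left
storage unit 3: place 8 ft³, 42 ft³ left
storage unit 3: place 28 ft³, 14 ft³ left
storage unit 4: place 65 ft³, 10 ft³ left
storage unit 3: place 6 ft³, 8 ft³ left
storage unit 2: place 7 ft³, 6 ft³ left
storage unit 5: place 16 ft³, 59 ft³ left
storage unit 5: place 33 ft³, 26 ft³ left
storage unit 5: place 15 ft³, 11 ft³ left
storage unit 6: place 16 ft³, 59 ft³ left
storage unit 6: place 31 ft³, 28 ft³ left
6 storage units × 75 ft³ = 450 ft³; used 381 ft³; unused 69 ft³.

69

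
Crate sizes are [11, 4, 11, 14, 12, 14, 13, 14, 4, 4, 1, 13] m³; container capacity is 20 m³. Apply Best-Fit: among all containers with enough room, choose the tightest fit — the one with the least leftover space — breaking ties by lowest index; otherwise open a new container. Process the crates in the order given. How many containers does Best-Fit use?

8

Put 11 m³ in container 1; 9 m³ remain.
Put 4 m³ in container 1; 5 m³ remain.
Put 11 m³ in container 2; 9 m³ remain.
Put 14 m³ in container 3; 6 m³ remain.
Put 12 m³ in container 4; 8 m³ remain.
Put 14 m³ in container 5; 6 m³ remain.
Put 13 m³ in container 6; 7 m³ remain.
Put 14 m³ in container 7; 6 m³ remain.
Put 4 m³ in container 1; 1 m³ remain.
Put 4 m³ in container 3; 2 m³ remain.
Put 1 m³ in container 1; 0 m³ remain.
Put 13 m³ in container 8; 7 m³ remain.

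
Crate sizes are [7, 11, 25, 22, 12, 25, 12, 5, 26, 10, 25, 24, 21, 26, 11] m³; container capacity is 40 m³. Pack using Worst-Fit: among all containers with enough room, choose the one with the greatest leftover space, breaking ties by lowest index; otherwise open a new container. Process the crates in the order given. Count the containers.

8 containers

container 1: place 7 m³, 33 m³ left
container 1: place 11 m³, 22 m³ left
container 2: place 25 m³, 15 m³ left
container 1: place 22 m³, 0 m³ left
container 2: place 12 m³, 3 m³ left
container 3: place 25 m³, 15 m³ left
container 3: place 12 m³, 3 m³ left
container 4: place 5 m³, 35 m³ left
container 4: place 26 m³, 9 m³ left
container 5: place 10 m³, 30 m³ left
container 5: place 25 m³, 5 m³ left
container 6: place 24 m³, 16 m³ left
container 7: place 21 m³, 19 m³ left
container 8: place 26 m³, 14 m³ left
container 7: place 11 m³, 8 m³ left
Final containers: [7,11,22] [25,12] [25,12] [5,26] [10,25] [24] [21,11] [26].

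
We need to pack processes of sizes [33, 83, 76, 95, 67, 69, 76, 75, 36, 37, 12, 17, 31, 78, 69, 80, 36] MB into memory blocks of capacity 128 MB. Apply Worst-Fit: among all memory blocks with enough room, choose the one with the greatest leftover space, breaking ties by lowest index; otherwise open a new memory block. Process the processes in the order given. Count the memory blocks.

10

Put 33 MB in memory block 1; 95 MB remain.
Put 83 MB in memory block 1; 12 MB remain.
Put 76 MB in memory block 2; 52 MB remain.
Put 95 MB in memory block 3; 33 MB remain.
Put 67 MB in memory block 4; 61 MB remain.
Put 69 MB in memory block 5; 59 MB remain.
Put 76 MB in memory block 6; 52 MB remain.
Put 75 MB in memory block 7; 53 MB remain.
Put 36 MB in memory block 4; 25 MB remain.
Put 37 MB in memory block 5; 22 MB remain.
Put 12 MB in memory block 7; 41 MB remain.
Put 17 MB in memory block 2; 35 MB remain.
Put 31 MB in memory block 6; 21 MB remain.
Put 78 MB in memory block 8; 50 MB remain.
Put 69 MB in memory block 9; 59 MB remain.
Put 80 MB in memory block 10; 48 MB remain.
Put 36 MB in memory block 9; 23 MB remain.
Final memory blocks: [33,83] [76,17] [95] [67,36] [69,37] [76,31] [75,12] [78] [69,36] [80].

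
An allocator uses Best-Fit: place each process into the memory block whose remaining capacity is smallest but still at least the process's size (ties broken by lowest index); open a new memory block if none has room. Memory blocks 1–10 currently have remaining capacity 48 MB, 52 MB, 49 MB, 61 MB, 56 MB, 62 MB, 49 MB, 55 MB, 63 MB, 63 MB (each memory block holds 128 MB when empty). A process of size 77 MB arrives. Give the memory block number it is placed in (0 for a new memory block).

0

No memory block has ≥ 77 MB free, so a new memory block is opened.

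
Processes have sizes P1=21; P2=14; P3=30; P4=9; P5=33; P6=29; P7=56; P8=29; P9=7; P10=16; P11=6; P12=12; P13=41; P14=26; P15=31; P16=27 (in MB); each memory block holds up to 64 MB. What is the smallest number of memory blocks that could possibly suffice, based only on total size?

Total size = 21 + 14 + 30 + 9 + 33 + 29 + 56 + 29 + 7 + 16 + 6 + 12 + 41 + 26 + 31 + 27 = 387 MB.
⌈387 / 64⌉ = 7.

7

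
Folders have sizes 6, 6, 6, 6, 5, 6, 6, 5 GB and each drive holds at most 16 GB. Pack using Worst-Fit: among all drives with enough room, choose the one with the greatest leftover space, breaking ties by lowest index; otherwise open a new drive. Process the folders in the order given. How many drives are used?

4

drive 1: place 6 GB, 10 GB left
drive 1: place 6 GB, 4 GB left
drive 2: place 6 GB, 10 GB left
drive 2: place 6 GB, 4 GB left
drive 3: place 5 GB, 11 GB left
drive 3: place 6 GB, 5 GB left
drive 4: place 6 GB, 10 GB left
drive 4: place 5 GB, 5 GB left
Final drives: [6,6] [6,6] [5,6] [6,5].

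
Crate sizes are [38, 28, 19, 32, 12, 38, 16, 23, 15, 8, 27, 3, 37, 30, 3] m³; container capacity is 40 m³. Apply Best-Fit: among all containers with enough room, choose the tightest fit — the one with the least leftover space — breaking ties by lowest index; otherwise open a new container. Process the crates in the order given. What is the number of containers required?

9

container 1: place 38 m³, 2 m³ left
container 2: place 28 m³, 12 m³ left
container 3: place 19 m³, 21 m³ left
container 4: place 32 m³, 8 m³ left
container 2: place 12 m³, 0 m³ left
container 5: place 38 m³, 2 m³ left
container 3: place 16 m³, 5 m³ left
container 6: place 23 m³, 17 m³ left
container 6: place 15 m³, 2 m³ left
container 4: place 8 m³, 0 m³ left
container 7: place 27 m³, 13 m³ left
container 3: place 3 m³, 2 m³ left
container 8: place 37 m³, 3 m³ left
container 9: place 30 m³, 10 m³ left
container 8: place 3 m³, 0 m³ left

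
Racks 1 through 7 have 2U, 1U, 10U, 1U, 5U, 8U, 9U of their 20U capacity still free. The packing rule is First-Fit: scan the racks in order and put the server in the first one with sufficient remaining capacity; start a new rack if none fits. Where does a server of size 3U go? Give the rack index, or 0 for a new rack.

3

Racks with room: rack 3 (10U), rack 5 (5U), rack 6 (8U), rack 7 (9U).
The first with room is rack 3.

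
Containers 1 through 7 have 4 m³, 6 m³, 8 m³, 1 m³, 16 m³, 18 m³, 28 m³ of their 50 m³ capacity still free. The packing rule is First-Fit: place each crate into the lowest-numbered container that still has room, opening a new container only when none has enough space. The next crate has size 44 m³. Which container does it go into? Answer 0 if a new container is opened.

0

No container has ≥ 44 m³ free, so a new container is opened.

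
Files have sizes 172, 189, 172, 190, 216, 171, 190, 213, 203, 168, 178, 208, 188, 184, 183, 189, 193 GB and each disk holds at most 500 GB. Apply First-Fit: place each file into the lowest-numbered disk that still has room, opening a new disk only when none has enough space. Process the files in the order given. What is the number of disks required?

9

172 GB → disk 1 (remaining 328 GB)
189 GB → disk 1 (remaining 139 GB)
172 GB → disk 2 (remaining 328 GB)
190 GB → disk 2 (remaining 138 GB)
216 GB → disk 3 (remaining 284 GB)
171 GB → disk 3 (remaining 113 GB)
190 GB → disk 4 (remaining 310 GB)
213 GB → disk 4 (remaining 97 GB)
203 GB → disk 5 (remaining 297 GB)
168 GB → disk 5 (remaining 129 GB)
178 GB → disk 6 (remaining 322 GB)
208 GB → disk 6 (remaining 114 GB)
188 GB → disk 7 (remaining 312 GB)
184 GB → disk 7 (remaining 128 GB)
183 GB → disk 8 (remaining 317 GB)
189 GB → disk 8 (remaining 128 GB)
193 GB → disk 9 (remaining 307 GB)
Final disks: [172,189] [172,190] [216,171] [190,213] [203,168] [178,208] [188,184] [183,189] [193].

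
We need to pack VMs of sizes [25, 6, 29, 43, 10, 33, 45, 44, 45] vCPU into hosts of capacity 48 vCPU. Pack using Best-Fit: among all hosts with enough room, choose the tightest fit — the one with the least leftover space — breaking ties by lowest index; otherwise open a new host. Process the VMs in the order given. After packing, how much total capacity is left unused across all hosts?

56

25 vCPU → host 1 (remaining 23 vCPU)
6 vCPU → host 1 (remaining 17 vCPU)
29 vCPU → host 2 (remaining 19 vCPU)
43 vCPU → host 3 (remaining 5 vCPU)
10 vCPU → host 1 (remaining 7 vCPU)
33 vCPU → host 4 (remaining 15 vCPU)
45 vCPU → host 5 (remaining 3 vCPU)
44 vCPU → host 6 (remaining 4 vCPU)
45 vCPU → host 7 (remaining 3 vCPU)
7 hosts × 48 vCPU = 336 vCPU; used 280 vCPU; unused 56 vCPU.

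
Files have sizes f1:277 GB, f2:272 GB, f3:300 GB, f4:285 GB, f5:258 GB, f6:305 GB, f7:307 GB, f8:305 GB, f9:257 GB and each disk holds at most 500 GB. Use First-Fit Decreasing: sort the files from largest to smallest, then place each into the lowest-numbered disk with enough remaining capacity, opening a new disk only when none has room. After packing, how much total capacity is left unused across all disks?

1934

Sorted descending: 307, 305, 305, 300, 285, 277, 272, 258, 257.
disk 1: place 307 GB, 193 GB left
disk 2: place 305 GB, 195 GB left
disk 3: place 305 GB, 195 GB left
disk 4: place 300 GB, 200 GB left
disk 5: place 285 GB, 215 GB left
disk 6: place 277 GB, 223 GB left
disk 7: place 272 GB, 228 GB left
disk 8: place 258 GB, 242 GB left
disk 9: place 257 GB, 243 GB left
9 disks × 500 GB = 4500 GB; used 2566 GB; unused 1934 GB.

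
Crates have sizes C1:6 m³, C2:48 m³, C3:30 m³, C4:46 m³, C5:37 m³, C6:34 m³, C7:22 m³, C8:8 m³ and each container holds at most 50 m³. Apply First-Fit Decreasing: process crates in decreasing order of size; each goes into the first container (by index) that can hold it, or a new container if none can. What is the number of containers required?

6 containers

Sorted descending: 48, 46, 37, 34, 30, 22, 8, 6.
container 1: place 48 m³, 2 m³ left
container 2: place 46 m³, 4 m³ left
container 3: place 37 m³, 13 m³ left
container 4: place 34 m³, 16 m³ left
container 5: place 30 m³, 20 m³ left
container 6: place 22 m³, 28 m³ left
container 3: place 8 m³, 5 m³ left
container 4: place 6 m³, 10 m³ left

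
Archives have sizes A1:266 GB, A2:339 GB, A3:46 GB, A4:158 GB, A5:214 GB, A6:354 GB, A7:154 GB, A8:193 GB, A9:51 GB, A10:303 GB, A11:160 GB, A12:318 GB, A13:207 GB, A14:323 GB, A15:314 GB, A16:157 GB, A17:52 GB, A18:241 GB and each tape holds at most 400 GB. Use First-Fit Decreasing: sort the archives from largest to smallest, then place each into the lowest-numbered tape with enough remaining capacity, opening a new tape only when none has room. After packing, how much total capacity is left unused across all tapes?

550

Sorted descending: 354, 339, 323, 318, 314, 303, 266, 241, 214, 207, 193, 160, 158, 157, 154, 52, 51, 46.
354 GB → tape 1 (remaining 46 GB)
339 GB → tape 2 (remaining 61 GB)
323 GB → tape 3 (remaining 77 GB)
318 GB → tape 4 (remaining 82 GB)
314 GB → tape 5 (remaining 86 GB)
303 GB → tape 6 (remaining 97 GB)
266 GB → tape 7 (remaining 134 GB)
241 GB → tape 8 (remaining 159 GB)
214 GB → tape 9 (remaining 186 GB)
207 GB → tape 10 (remaining 193 GB)
193 GB → tape 10 (remaining 0 GB)
160 GB → tape 9 (remaining 26 GB)
158 GB → tape 8 (remaining 1 GB)
157 GB → tape 11 (remaining 243 GB)
154 GB → tape 11 (remaining 89 GB)
52 GB → tape 2 (remaining 9 GB)
51 GB → tape 3 (remaining 26 GB)
46 GB → tape 1 (remaining 0 GB)
11 tapes × 400 GB = 4400 GB; used 3850 GB; unused 550 GB.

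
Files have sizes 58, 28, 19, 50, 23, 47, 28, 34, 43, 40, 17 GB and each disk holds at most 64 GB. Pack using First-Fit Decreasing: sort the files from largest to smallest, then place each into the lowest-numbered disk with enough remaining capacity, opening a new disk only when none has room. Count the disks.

7

Sorted descending: 58, 50, 47, 43, 40, 34, 28, 28, 23, 19, 17.
58 GB → disk 1 (remaining 6 GB)
50 GB → disk 2 (remaining 14 GB)
47 GB → disk 3 (remaining 17 GB)
43 GB → disk 4 (remaining 21 GB)
40 GB → disk 5 (remaining 24 GB)
34 GB → disk 6 (remaining 30 GB)
28 GB → disk 6 (remaining 2 GB)
28 GB → disk 7 (remaining 36 GB)
23 GB → disk 5 (remaining 1 GB)
19 GB → disk 4 (remaining 2 GB)
17 GB → disk 3 (remaining 0 GB)
Final disks: [58] [50] [47,17] [43,19] [40,23] [34,28] [28].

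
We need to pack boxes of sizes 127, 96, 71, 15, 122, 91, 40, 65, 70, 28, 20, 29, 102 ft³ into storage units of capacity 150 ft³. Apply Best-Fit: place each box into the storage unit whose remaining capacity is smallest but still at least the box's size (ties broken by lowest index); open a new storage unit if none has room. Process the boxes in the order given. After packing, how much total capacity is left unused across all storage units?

174

Put 127 ft³ in storage unit 1; 23 ft³ remain.
Put 96 ft³ in storage unit 2; 54 ft³ remain.
Put 71 ft³ in storage unit 3; 79 ft³ remain.
Put 15 ft³ in storage unit 1; 8 ft³ remain.
Put 122 ft³ in storage unit 4; 28 ft³ remain.
Put 91 ft³ in storage unit 5; 59 ft³ remain.
Put 40 ft³ in storage unit 2; 14 ft³ remain.
Put 65 ft³ in storage unit 3; 14 ft³ remain.
Put 70 ft³ in storage unit 6; 80 ft³ remain.
Put 28 ft³ in storage unit 4; 0 ft³ remain.
Put 20 ft³ in storage unit 5; 39 ft³ remain.
Put 29 ft³ in storage unit 5; 10 ft³ remain.
Put 102 ft³ in storage unit 7; 48 ft³ remain.
7 storage units × 150 ft³ = 1050 ft³; used 876 ft³; unused 174 ft³.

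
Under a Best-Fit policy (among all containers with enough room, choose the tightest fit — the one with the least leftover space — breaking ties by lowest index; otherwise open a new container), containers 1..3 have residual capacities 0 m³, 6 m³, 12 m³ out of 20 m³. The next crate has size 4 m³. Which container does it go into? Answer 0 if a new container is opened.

2

Containers with room: container 2 (6 m³), container 3 (12 m³).
Tightest fit is container 2 with 6 m³ free.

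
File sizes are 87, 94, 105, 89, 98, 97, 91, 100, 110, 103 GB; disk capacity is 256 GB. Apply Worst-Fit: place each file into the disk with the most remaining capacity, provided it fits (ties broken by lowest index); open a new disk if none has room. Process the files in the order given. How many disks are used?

Put 87 GB in disk 1; 169 GB remain.
Put 94 GB in disk 1; 75 GB remain.
Put 105 GB in disk 2; 151 GB remain.
Put 89 GB in disk 2; 62 GB remain.
Put 98 GB in disk 3; 158 GB remain.
Put 97 GB in disk 3; 61 GB remain.
Put 91 GB in disk 4; 165 GB remain.
Put 100 GB in disk 4; 65 GB remain.
Put 110 GB in disk 5; 146 GB remain.
Put 103 GB in disk 5; 43 GB remain.

5 disks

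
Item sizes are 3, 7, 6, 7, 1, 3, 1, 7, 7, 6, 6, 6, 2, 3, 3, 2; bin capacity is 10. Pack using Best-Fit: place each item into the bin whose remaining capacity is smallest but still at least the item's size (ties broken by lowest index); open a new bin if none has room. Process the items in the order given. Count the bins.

8 bins

bin 1: place 3, 7 left
bin 1: place 7, 0 left
bin 2: place 6, 4 left
bin 3: place 7, 3 left
bin 3: place 1, 2 left
bin 2: place 3, 1 left
bin 2: place 1, 0 left
bin 4: place 7, 3 left
bin 5: place 7, 3 left
bin 6: place 6, 4 left
bin 7: place 6, 4 left
bin 8: place 6, 4 left
bin 3: place 2, 0 left
bin 4: place 3, 0 left
bin 5: place 3, 0 left
bin 6: place 2, 2 left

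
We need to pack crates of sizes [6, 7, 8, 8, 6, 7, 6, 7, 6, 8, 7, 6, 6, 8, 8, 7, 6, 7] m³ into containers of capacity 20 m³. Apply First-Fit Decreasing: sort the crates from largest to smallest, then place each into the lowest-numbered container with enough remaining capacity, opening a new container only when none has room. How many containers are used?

7 containers

Sorted descending: 8, 8, 8, 8, 8, 7, 7, 7, 7, 7, 7, 6, 6, 6, 6, 6, 6, 6.
8 m³ → container 1 (remaining 12 m³)
8 m³ → container 1 (remaining 4 m³)
8 m³ → container 2 (remaining 12 m³)
8 m³ → container 2 (remaining 4 m³)
8 m³ → container 3 (remaining 12 m³)
7 m³ → container 3 (remaining 5 m³)
7 m³ → container 4 (remaining 13 m³)
7 m³ → container 4 (remaining 6 m³)
7 m³ → container 5 (remaining 13 m³)
7 m³ → container 5 (remaining 6 m³)
7 m³ → container 6 (remaining 13 m³)
6 m³ → container 4 (remaining 0 m³)
6 m³ → container 5 (remaining 0 m³)
6 m³ → container 6 (remaining 7 m³)
6 m³ → container 6 (remaining 1 m³)
6 m³ → container 7 (remaining 14 m³)
6 m³ → container 7 (remaining 8 m³)
6 m³ → container 7 (remaining 2 m³)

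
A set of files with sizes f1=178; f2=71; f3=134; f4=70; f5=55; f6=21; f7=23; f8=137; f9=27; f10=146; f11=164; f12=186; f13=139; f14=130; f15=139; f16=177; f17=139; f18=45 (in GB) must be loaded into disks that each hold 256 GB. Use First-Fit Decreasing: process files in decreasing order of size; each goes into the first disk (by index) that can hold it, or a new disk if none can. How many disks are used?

11

Sorted descending: 186, 178, 177, 164, 146, 139, 139, 139, 137, 134, 130, 71, 70, 55, 45, 27, 23, 21.
Put 186 GB in disk 1; 70 GB remain.
Put 178 GB in disk 2; 78 GB remain.
Put 177 GB in disk 3; 79 GB remain.
Put 164 GB in disk 4; 92 GB remain.
Put 146 GB in disk 5; 110 GB remain.
Put 139 GB in disk 6; 117 GB remain.
Put 139 GB in disk 7; 117 GB remain.
Put 139 GB in disk 8; 117 GB remain.
Put 137 GB in disk 9; 119 GB remain.
Put 134 GB in disk 10; 122 GB remain.
Put 130 GB in disk 11; 126 GB remain.
Put 71 GB in disk 2; 7 GB remain.
Put 70 GB in disk 1; 0 GB remain.
Put 55 GB in disk 3; 24 GB remain.
Put 45 GB in disk 4; 47 GB remain.
Put 27 GB in disk 4; 20 GB remain.
Put 23 GB in disk 3; 1 GB remain.
Put 21 GB in disk 5; 89 GB remain.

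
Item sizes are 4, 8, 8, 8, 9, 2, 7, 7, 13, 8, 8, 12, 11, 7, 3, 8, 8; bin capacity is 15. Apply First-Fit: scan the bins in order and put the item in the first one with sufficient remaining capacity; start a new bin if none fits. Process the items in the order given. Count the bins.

11 bins

4 → bin 1 (remaining 11)
8 → bin 1 (remaining 3)
8 → bin 2 (remaining 7)
8 → bin 3 (remaining 7)
9 → bin 4 (remaining 6)
2 → bin 1 (remaining 1)
7 → bin 2 (remaining 0)
7 → bin 3 (remaining 0)
13 → bin 5 (remaining 2)
8 → bin 6 (remaining 7)
8 → bin 7 (remaining 7)
12 → bin 8 (remaining 3)
11 → bin 9 (remaining 4)
7 → bin 6 (remaining 0)
3 → bin 4 (remaining 3)
8 → bin 10 (remaining 7)
8 → bin 11 (remaining 7)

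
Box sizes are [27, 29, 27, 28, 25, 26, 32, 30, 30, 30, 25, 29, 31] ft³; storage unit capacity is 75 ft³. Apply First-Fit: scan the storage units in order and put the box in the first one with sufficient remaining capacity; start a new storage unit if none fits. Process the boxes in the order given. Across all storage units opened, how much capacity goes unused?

Put 27 ft³ in storage unit 1; 48 ft³ remain.
Put 29 ft³ in storage unit 1; 19 ft³ remain.
Put 27 ft³ in storage unit 2; 48 ft³ remain.
Put 28 ft³ in storage unit 2; 20 ft³ remain.
Put 25 ft³ in storage unit 3; 50 ft³ remain.
Put 26 ft³ in storage unit 3; 24 ft³ remain.
Put 32 ft³ in storage unit 4; 43 ft³ remain.
Put 30 ft³ in storage unit 4; 13 ft³ remain.
Put 30 ft³ in storage unit 5; 45 ft³ remain.
Put 30 ft³ in storage unit 5; 15 ft³ remain.
Put 25 ft³ in storage unit 6; 50 ft³ remain.
Put 29 ft³ in storage unit 6; 21 ft³ remain.
Put 31 ft³ in storage unit 7; 44 ft³ remain.
7 storage units × 75 ft³ = 525 ft³; used 369 ft³; unused 156 ft³.

156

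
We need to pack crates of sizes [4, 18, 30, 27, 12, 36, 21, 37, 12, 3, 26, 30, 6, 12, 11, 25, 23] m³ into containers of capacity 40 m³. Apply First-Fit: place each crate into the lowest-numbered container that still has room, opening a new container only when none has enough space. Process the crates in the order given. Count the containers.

10

container 1: place 4 m³, 36 m³ left
container 1: place 18 m³, 18 m³ left
container 2: place 30 m³, 10 m³ left
container 3: place 27 m³, 13 m³ left
container 1: place 12 m³, 6 m³ left
container 4: place 36 m³, 4 m³ left
container 5: place 21 m³, 19 m³ left
container 6: place 37 m³, 3 m³ left
container 3: place 12 m³, 1 m³ left
container 1: place 3 m³, 3 m³ left
container 7: place 26 m³, 14 m³ left
container 8: place 30 m³, 10 m³ left
container 2: place 6 m³, 4 m³ left
container 5: place 12 m³, 7 m³ left
container 7: place 11 m³, 3 m³ left
container 9: place 25 m³, 15 m³ left
container 10: place 23 m³, 17 m³ left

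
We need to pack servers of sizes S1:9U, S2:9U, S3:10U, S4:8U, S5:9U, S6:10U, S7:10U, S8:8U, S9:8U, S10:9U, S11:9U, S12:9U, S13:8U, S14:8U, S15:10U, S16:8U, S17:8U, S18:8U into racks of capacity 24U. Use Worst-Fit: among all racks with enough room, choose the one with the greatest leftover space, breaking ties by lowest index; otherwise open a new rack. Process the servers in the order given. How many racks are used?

9

rack 1: place S1 (9U), 15U left
rack 1: place S2 (9U), 6U left
rack 2: place S3 (10U), 14U left
rack 2: place S4 (8U), 6U left
rack 3: place S5 (9U), 15U left
rack 3: place S6 (10U), 5U left
rack 4: place S7 (10U), 14U left
rack 4: place S8 (8U), 6U left
rack 5: place S9 (8U), 16U left
rack 5: place S10 (9U), 7U left
rack 6: place S11 (9U), 15U left
rack 6: place S12 (9U), 6U left
rack 7: place S13 (8U), 16U left
rack 7: place S14 (8U), 8U left
rack 8: place S15 (10U), 14U left
rack 8: place S16 (8U), 6U left
rack 7: place S17 (8U), 0U left
rack 9: place S18 (8U), 16U left
Final racks: [9,9] [10,8] [9,10] [10,8] [8,9] [9,9] [8,8,8] [10,8] [8].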